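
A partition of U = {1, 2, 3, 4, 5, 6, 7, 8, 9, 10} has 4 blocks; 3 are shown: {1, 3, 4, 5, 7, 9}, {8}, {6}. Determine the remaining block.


U = {1, 2, 3, 4, 5, 6, 7, 8, 9, 10}
Shown blocks: {1, 3, 4, 5, 7, 9}, {8}, {6}
A partition's blocks are pairwise disjoint and cover U, so the missing block = U \ (union of shown blocks).
Union of shown blocks: {1, 3, 4, 5, 6, 7, 8, 9}
Missing block = U \ (union) = {2, 10}

{2, 10}


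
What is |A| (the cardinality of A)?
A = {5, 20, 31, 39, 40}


Set A = {5, 20, 31, 39, 40}
Listing elements: 5, 20, 31, 39, 40
Counting: 5 elements
|A| = 5

5


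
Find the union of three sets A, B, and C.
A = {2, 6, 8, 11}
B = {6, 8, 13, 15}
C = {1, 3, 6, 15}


Set A = {2, 6, 8, 11}
Set B = {6, 8, 13, 15}
Set C = {1, 3, 6, 15}
First, A ∪ B = {2, 6, 8, 11, 13, 15}
Then, (A ∪ B) ∪ C = {1, 2, 3, 6, 8, 11, 13, 15}

{1, 2, 3, 6, 8, 11, 13, 15}


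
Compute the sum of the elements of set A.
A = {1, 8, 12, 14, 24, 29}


Set A = {1, 8, 12, 14, 24, 29}
Sum = 1 + 8 + 12 + 14 + 24 + 29 = 88

88


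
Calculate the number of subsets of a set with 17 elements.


The set has 17 elements.
The power set contains all possible subsets.
|P(A)| = 2^|A| = 2^17 = 131072

131072


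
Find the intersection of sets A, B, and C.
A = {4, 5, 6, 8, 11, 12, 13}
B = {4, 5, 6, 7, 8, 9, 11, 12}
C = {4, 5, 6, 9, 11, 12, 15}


Set A = {4, 5, 6, 8, 11, 12, 13}
Set B = {4, 5, 6, 7, 8, 9, 11, 12}
Set C = {4, 5, 6, 9, 11, 12, 15}
First, A ∩ B = {4, 5, 6, 8, 11, 12}
Then, (A ∩ B) ∩ C = {4, 5, 6, 11, 12}

{4, 5, 6, 11, 12}


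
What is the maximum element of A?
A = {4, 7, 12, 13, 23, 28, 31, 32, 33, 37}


Set A = {4, 7, 12, 13, 23, 28, 31, 32, 33, 37}
Elements in ascending order: 4, 7, 12, 13, 23, 28, 31, 32, 33, 37
The largest element is 37.

37


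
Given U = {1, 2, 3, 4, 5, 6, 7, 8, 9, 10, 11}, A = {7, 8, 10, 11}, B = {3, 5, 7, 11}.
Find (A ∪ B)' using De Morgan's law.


U = {1, 2, 3, 4, 5, 6, 7, 8, 9, 10, 11}
A = {7, 8, 10, 11}, B = {3, 5, 7, 11}
A ∪ B = {3, 5, 7, 8, 10, 11}
(A ∪ B)' = U \ (A ∪ B) = {1, 2, 4, 6, 9}
Verification via A' ∩ B': A' = {1, 2, 3, 4, 5, 6, 9}, B' = {1, 2, 4, 6, 8, 9, 10}
A' ∩ B' = {1, 2, 4, 6, 9} ✓

{1, 2, 4, 6, 9}


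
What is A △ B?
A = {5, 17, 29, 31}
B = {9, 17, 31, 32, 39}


Set A = {5, 17, 29, 31}
Set B = {9, 17, 31, 32, 39}
A △ B = (A \ B) ∪ (B \ A)
Elements in A but not B: {5, 29}
Elements in B but not A: {9, 32, 39}
A △ B = {5, 9, 29, 32, 39}

{5, 9, 29, 32, 39}


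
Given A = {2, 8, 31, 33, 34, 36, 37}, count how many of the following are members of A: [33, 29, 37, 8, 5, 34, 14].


Set A = {2, 8, 31, 33, 34, 36, 37}
Candidates: [33, 29, 37, 8, 5, 34, 14]
Check each candidate:
33 ∈ A, 29 ∉ A, 37 ∈ A, 8 ∈ A, 5 ∉ A, 34 ∈ A, 14 ∉ A
Count of candidates in A: 4

4


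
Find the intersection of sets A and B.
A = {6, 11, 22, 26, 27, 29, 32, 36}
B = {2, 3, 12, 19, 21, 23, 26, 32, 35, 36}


Set A = {6, 11, 22, 26, 27, 29, 32, 36}
Set B = {2, 3, 12, 19, 21, 23, 26, 32, 35, 36}
A ∩ B includes only elements in both sets.
Check each element of A against B:
6 ✗, 11 ✗, 22 ✗, 26 ✓, 27 ✗, 29 ✗, 32 ✓, 36 ✓
A ∩ B = {26, 32, 36}

{26, 32, 36}


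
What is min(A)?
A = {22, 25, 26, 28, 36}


Set A = {22, 25, 26, 28, 36}
Elements in ascending order: 22, 25, 26, 28, 36
The smallest element is 22.

22


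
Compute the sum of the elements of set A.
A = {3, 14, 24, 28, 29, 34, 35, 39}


Set A = {3, 14, 24, 28, 29, 34, 35, 39}
Sum = 3 + 14 + 24 + 28 + 29 + 34 + 35 + 39 = 206

206


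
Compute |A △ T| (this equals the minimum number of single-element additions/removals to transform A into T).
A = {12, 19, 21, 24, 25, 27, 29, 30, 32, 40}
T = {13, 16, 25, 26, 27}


Set A = {12, 19, 21, 24, 25, 27, 29, 30, 32, 40}
Set T = {13, 16, 25, 26, 27}
Elements to remove from A (in A, not in T): {12, 19, 21, 24, 29, 30, 32, 40} → 8 removals
Elements to add to A (in T, not in A): {13, 16, 26} → 3 additions
Total edits = 8 + 3 = 11

11


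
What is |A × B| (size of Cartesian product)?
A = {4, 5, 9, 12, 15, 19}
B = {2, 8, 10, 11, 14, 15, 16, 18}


Set A = {4, 5, 9, 12, 15, 19} has 6 elements.
Set B = {2, 8, 10, 11, 14, 15, 16, 18} has 8 elements.
|A × B| = |A| × |B| = 6 × 8 = 48

48


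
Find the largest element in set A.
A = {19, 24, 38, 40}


Set A = {19, 24, 38, 40}
Elements in ascending order: 19, 24, 38, 40
The largest element is 40.

40


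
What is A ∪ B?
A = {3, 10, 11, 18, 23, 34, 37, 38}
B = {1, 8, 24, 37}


Set A = {3, 10, 11, 18, 23, 34, 37, 38}
Set B = {1, 8, 24, 37}
A ∪ B includes all elements in either set.
Elements from A: {3, 10, 11, 18, 23, 34, 37, 38}
Elements from B not already included: {1, 8, 24}
A ∪ B = {1, 3, 8, 10, 11, 18, 23, 24, 34, 37, 38}

{1, 3, 8, 10, 11, 18, 23, 24, 34, 37, 38}


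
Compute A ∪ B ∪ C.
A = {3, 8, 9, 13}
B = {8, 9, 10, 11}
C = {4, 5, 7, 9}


Set A = {3, 8, 9, 13}
Set B = {8, 9, 10, 11}
Set C = {4, 5, 7, 9}
First, A ∪ B = {3, 8, 9, 10, 11, 13}
Then, (A ∪ B) ∪ C = {3, 4, 5, 7, 8, 9, 10, 11, 13}

{3, 4, 5, 7, 8, 9, 10, 11, 13}


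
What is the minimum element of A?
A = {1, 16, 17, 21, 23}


Set A = {1, 16, 17, 21, 23}
Elements in ascending order: 1, 16, 17, 21, 23
The smallest element is 1.

1


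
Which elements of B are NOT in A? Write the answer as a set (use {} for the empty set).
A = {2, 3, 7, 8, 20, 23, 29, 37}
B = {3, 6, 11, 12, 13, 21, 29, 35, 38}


Set A = {2, 3, 7, 8, 20, 23, 29, 37}
Set B = {3, 6, 11, 12, 13, 21, 29, 35, 38}
Check each element of B against A:
3 ∈ A, 6 ∉ A (include), 11 ∉ A (include), 12 ∉ A (include), 13 ∉ A (include), 21 ∉ A (include), 29 ∈ A, 35 ∉ A (include), 38 ∉ A (include)
Elements of B not in A: {6, 11, 12, 13, 21, 35, 38}

{6, 11, 12, 13, 21, 35, 38}


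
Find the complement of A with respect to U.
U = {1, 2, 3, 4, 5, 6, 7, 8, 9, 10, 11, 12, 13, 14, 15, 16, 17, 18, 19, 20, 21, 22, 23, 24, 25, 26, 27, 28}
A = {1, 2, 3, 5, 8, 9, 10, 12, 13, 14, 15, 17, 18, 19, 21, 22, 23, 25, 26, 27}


Universal set U = {1, 2, 3, 4, 5, 6, 7, 8, 9, 10, 11, 12, 13, 14, 15, 16, 17, 18, 19, 20, 21, 22, 23, 24, 25, 26, 27, 28}
Set A = {1, 2, 3, 5, 8, 9, 10, 12, 13, 14, 15, 17, 18, 19, 21, 22, 23, 25, 26, 27}
A' = U \ A = elements in U but not in A
Checking each element of U:
1 (in A, exclude), 2 (in A, exclude), 3 (in A, exclude), 4 (not in A, include), 5 (in A, exclude), 6 (not in A, include), 7 (not in A, include), 8 (in A, exclude), 9 (in A, exclude), 10 (in A, exclude), 11 (not in A, include), 12 (in A, exclude), 13 (in A, exclude), 14 (in A, exclude), 15 (in A, exclude), 16 (not in A, include), 17 (in A, exclude), 18 (in A, exclude), 19 (in A, exclude), 20 (not in A, include), 21 (in A, exclude), 22 (in A, exclude), 23 (in A, exclude), 24 (not in A, include), 25 (in A, exclude), 26 (in A, exclude), 27 (in A, exclude), 28 (not in A, include)
A' = {4, 6, 7, 11, 16, 20, 24, 28}

{4, 6, 7, 11, 16, 20, 24, 28}


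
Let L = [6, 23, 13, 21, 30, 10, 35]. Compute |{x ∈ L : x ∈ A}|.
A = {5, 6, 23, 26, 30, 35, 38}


Set A = {5, 6, 23, 26, 30, 35, 38}
Candidates: [6, 23, 13, 21, 30, 10, 35]
Check each candidate:
6 ∈ A, 23 ∈ A, 13 ∉ A, 21 ∉ A, 30 ∈ A, 10 ∉ A, 35 ∈ A
Count of candidates in A: 4

4


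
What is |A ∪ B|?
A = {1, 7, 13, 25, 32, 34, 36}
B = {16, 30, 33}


Set A = {1, 7, 13, 25, 32, 34, 36}, |A| = 7
Set B = {16, 30, 33}, |B| = 3
A ∩ B = {}, |A ∩ B| = 0
|A ∪ B| = |A| + |B| - |A ∩ B| = 7 + 3 - 0 = 10

10


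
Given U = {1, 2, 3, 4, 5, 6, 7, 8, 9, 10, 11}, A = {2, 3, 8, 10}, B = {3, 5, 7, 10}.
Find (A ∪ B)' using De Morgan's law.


U = {1, 2, 3, 4, 5, 6, 7, 8, 9, 10, 11}
A = {2, 3, 8, 10}, B = {3, 5, 7, 10}
A ∪ B = {2, 3, 5, 7, 8, 10}
(A ∪ B)' = U \ (A ∪ B) = {1, 4, 6, 9, 11}
Verification via A' ∩ B': A' = {1, 4, 5, 6, 7, 9, 11}, B' = {1, 2, 4, 6, 8, 9, 11}
A' ∩ B' = {1, 4, 6, 9, 11} ✓

{1, 4, 6, 9, 11}


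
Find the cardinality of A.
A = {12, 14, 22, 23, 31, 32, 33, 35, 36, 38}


Set A = {12, 14, 22, 23, 31, 32, 33, 35, 36, 38}
Listing elements: 12, 14, 22, 23, 31, 32, 33, 35, 36, 38
Counting: 10 elements
|A| = 10

10


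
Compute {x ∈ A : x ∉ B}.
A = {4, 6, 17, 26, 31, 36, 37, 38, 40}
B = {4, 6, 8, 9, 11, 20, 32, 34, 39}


Set A = {4, 6, 17, 26, 31, 36, 37, 38, 40}
Set B = {4, 6, 8, 9, 11, 20, 32, 34, 39}
Check each element of A against B:
4 ∈ B, 6 ∈ B, 17 ∉ B (include), 26 ∉ B (include), 31 ∉ B (include), 36 ∉ B (include), 37 ∉ B (include), 38 ∉ B (include), 40 ∉ B (include)
Elements of A not in B: {17, 26, 31, 36, 37, 38, 40}

{17, 26, 31, 36, 37, 38, 40}


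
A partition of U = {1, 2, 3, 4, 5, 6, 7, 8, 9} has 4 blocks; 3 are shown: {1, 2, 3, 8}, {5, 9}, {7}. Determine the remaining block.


U = {1, 2, 3, 4, 5, 6, 7, 8, 9}
Shown blocks: {1, 2, 3, 8}, {5, 9}, {7}
A partition's blocks are pairwise disjoint and cover U, so the missing block = U \ (union of shown blocks).
Union of shown blocks: {1, 2, 3, 5, 7, 8, 9}
Missing block = U \ (union) = {4, 6}

{4, 6}


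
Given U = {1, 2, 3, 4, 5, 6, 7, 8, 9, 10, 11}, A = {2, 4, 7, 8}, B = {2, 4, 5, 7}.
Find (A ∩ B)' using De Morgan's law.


U = {1, 2, 3, 4, 5, 6, 7, 8, 9, 10, 11}
A = {2, 4, 7, 8}, B = {2, 4, 5, 7}
A ∩ B = {2, 4, 7}
(A ∩ B)' = U \ (A ∩ B) = {1, 3, 5, 6, 8, 9, 10, 11}
Verification via A' ∪ B': A' = {1, 3, 5, 6, 9, 10, 11}, B' = {1, 3, 6, 8, 9, 10, 11}
A' ∪ B' = {1, 3, 5, 6, 8, 9, 10, 11} ✓

{1, 3, 5, 6, 8, 9, 10, 11}


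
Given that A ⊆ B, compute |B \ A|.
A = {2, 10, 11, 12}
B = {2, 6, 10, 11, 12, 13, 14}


Set A = {2, 10, 11, 12}, |A| = 4
Set B = {2, 6, 10, 11, 12, 13, 14}, |B| = 7
Since A ⊆ B: B \ A = {6, 13, 14}
|B| - |A| = 7 - 4 = 3

3


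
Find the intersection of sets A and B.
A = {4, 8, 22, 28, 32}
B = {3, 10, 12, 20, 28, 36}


Set A = {4, 8, 22, 28, 32}
Set B = {3, 10, 12, 20, 28, 36}
A ∩ B includes only elements in both sets.
Check each element of A against B:
4 ✗, 8 ✗, 22 ✗, 28 ✓, 32 ✗
A ∩ B = {28}

{28}


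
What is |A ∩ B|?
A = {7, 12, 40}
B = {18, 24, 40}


Set A = {7, 12, 40}
Set B = {18, 24, 40}
A ∩ B = {40}
|A ∩ B| = 1

1


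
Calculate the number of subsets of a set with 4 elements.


The set has 4 elements.
The power set contains all possible subsets.
|P(A)| = 2^|A| = 2^4 = 16

16


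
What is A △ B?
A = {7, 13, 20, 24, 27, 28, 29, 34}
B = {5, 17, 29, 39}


Set A = {7, 13, 20, 24, 27, 28, 29, 34}
Set B = {5, 17, 29, 39}
A △ B = (A \ B) ∪ (B \ A)
Elements in A but not B: {7, 13, 20, 24, 27, 28, 34}
Elements in B but not A: {5, 17, 39}
A △ B = {5, 7, 13, 17, 20, 24, 27, 28, 34, 39}

{5, 7, 13, 17, 20, 24, 27, 28, 34, 39}


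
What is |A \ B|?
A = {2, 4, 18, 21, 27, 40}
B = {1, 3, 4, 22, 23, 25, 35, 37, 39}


Set A = {2, 4, 18, 21, 27, 40}
Set B = {1, 3, 4, 22, 23, 25, 35, 37, 39}
A \ B = {2, 18, 21, 27, 40}
|A \ B| = 5

5


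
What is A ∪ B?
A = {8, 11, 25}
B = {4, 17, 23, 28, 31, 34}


Set A = {8, 11, 25}
Set B = {4, 17, 23, 28, 31, 34}
A ∪ B includes all elements in either set.
Elements from A: {8, 11, 25}
Elements from B not already included: {4, 17, 23, 28, 31, 34}
A ∪ B = {4, 8, 11, 17, 23, 25, 28, 31, 34}

{4, 8, 11, 17, 23, 25, 28, 31, 34}


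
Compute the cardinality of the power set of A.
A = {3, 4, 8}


Set A = {3, 4, 8}
|A| = 3
The power set P(A) contains all subsets of A.
|P(A)| = 2^|A| = 2^3 = 8

8


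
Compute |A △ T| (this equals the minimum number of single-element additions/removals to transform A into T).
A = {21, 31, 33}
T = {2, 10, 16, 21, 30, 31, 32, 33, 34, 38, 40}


Set A = {21, 31, 33}
Set T = {2, 10, 16, 21, 30, 31, 32, 33, 34, 38, 40}
Elements to remove from A (in A, not in T): {} → 0 removals
Elements to add to A (in T, not in A): {2, 10, 16, 30, 32, 34, 38, 40} → 8 additions
Total edits = 0 + 8 = 8

8


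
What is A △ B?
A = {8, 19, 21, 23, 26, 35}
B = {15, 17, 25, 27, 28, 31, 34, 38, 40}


Set A = {8, 19, 21, 23, 26, 35}
Set B = {15, 17, 25, 27, 28, 31, 34, 38, 40}
A △ B = (A \ B) ∪ (B \ A)
Elements in A but not B: {8, 19, 21, 23, 26, 35}
Elements in B but not A: {15, 17, 25, 27, 28, 31, 34, 38, 40}
A △ B = {8, 15, 17, 19, 21, 23, 25, 26, 27, 28, 31, 34, 35, 38, 40}

{8, 15, 17, 19, 21, 23, 25, 26, 27, 28, 31, 34, 35, 38, 40}


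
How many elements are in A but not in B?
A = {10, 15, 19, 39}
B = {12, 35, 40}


Set A = {10, 15, 19, 39}
Set B = {12, 35, 40}
A \ B = {10, 15, 19, 39}
|A \ B| = 4

4


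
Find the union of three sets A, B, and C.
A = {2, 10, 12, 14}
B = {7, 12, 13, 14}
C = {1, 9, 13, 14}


Set A = {2, 10, 12, 14}
Set B = {7, 12, 13, 14}
Set C = {1, 9, 13, 14}
First, A ∪ B = {2, 7, 10, 12, 13, 14}
Then, (A ∪ B) ∪ C = {1, 2, 7, 9, 10, 12, 13, 14}

{1, 2, 7, 9, 10, 12, 13, 14}


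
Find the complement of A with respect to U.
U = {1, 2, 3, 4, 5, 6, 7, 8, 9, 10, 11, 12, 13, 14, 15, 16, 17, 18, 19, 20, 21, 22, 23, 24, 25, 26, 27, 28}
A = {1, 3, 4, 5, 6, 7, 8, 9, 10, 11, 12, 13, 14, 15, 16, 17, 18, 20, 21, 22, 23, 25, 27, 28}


Universal set U = {1, 2, 3, 4, 5, 6, 7, 8, 9, 10, 11, 12, 13, 14, 15, 16, 17, 18, 19, 20, 21, 22, 23, 24, 25, 26, 27, 28}
Set A = {1, 3, 4, 5, 6, 7, 8, 9, 10, 11, 12, 13, 14, 15, 16, 17, 18, 20, 21, 22, 23, 25, 27, 28}
A' = U \ A = elements in U but not in A
Checking each element of U:
1 (in A, exclude), 2 (not in A, include), 3 (in A, exclude), 4 (in A, exclude), 5 (in A, exclude), 6 (in A, exclude), 7 (in A, exclude), 8 (in A, exclude), 9 (in A, exclude), 10 (in A, exclude), 11 (in A, exclude), 12 (in A, exclude), 13 (in A, exclude), 14 (in A, exclude), 15 (in A, exclude), 16 (in A, exclude), 17 (in A, exclude), 18 (in A, exclude), 19 (not in A, include), 20 (in A, exclude), 21 (in A, exclude), 22 (in A, exclude), 23 (in A, exclude), 24 (not in A, include), 25 (in A, exclude), 26 (not in A, include), 27 (in A, exclude), 28 (in A, exclude)
A' = {2, 19, 24, 26}

{2, 19, 24, 26}


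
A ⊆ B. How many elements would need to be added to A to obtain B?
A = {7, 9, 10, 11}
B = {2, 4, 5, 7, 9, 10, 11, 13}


Set A = {7, 9, 10, 11}, |A| = 4
Set B = {2, 4, 5, 7, 9, 10, 11, 13}, |B| = 8
Since A ⊆ B: B \ A = {2, 4, 5, 13}
|B| - |A| = 8 - 4 = 4

4


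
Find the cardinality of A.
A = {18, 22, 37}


Set A = {18, 22, 37}
Listing elements: 18, 22, 37
Counting: 3 elements
|A| = 3

3


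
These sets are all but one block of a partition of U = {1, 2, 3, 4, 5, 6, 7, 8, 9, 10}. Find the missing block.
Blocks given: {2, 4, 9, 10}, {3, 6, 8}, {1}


U = {1, 2, 3, 4, 5, 6, 7, 8, 9, 10}
Shown blocks: {2, 4, 9, 10}, {3, 6, 8}, {1}
A partition's blocks are pairwise disjoint and cover U, so the missing block = U \ (union of shown blocks).
Union of shown blocks: {1, 2, 3, 4, 6, 8, 9, 10}
Missing block = U \ (union) = {5, 7}

{5, 7}


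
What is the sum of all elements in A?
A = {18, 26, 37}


Set A = {18, 26, 37}
Sum = 18 + 26 + 37 = 81

81


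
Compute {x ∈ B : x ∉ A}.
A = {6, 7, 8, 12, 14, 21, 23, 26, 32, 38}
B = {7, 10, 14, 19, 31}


Set A = {6, 7, 8, 12, 14, 21, 23, 26, 32, 38}
Set B = {7, 10, 14, 19, 31}
Check each element of B against A:
7 ∈ A, 10 ∉ A (include), 14 ∈ A, 19 ∉ A (include), 31 ∉ A (include)
Elements of B not in A: {10, 19, 31}

{10, 19, 31}


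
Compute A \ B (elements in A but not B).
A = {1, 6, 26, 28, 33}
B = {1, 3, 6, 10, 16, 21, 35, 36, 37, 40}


Set A = {1, 6, 26, 28, 33}
Set B = {1, 3, 6, 10, 16, 21, 35, 36, 37, 40}
A \ B includes elements in A that are not in B.
Check each element of A:
1 (in B, remove), 6 (in B, remove), 26 (not in B, keep), 28 (not in B, keep), 33 (not in B, keep)
A \ B = {26, 28, 33}

{26, 28, 33}


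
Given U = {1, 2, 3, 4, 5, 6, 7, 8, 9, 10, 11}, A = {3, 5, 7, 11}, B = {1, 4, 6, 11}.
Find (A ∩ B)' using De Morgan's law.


U = {1, 2, 3, 4, 5, 6, 7, 8, 9, 10, 11}
A = {3, 5, 7, 11}, B = {1, 4, 6, 11}
A ∩ B = {11}
(A ∩ B)' = U \ (A ∩ B) = {1, 2, 3, 4, 5, 6, 7, 8, 9, 10}
Verification via A' ∪ B': A' = {1, 2, 4, 6, 8, 9, 10}, B' = {2, 3, 5, 7, 8, 9, 10}
A' ∪ B' = {1, 2, 3, 4, 5, 6, 7, 8, 9, 10} ✓

{1, 2, 3, 4, 5, 6, 7, 8, 9, 10}


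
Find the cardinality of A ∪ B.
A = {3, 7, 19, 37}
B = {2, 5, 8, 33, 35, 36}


Set A = {3, 7, 19, 37}, |A| = 4
Set B = {2, 5, 8, 33, 35, 36}, |B| = 6
A ∩ B = {}, |A ∩ B| = 0
|A ∪ B| = |A| + |B| - |A ∩ B| = 4 + 6 - 0 = 10

10


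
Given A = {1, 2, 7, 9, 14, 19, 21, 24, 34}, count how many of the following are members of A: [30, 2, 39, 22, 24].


Set A = {1, 2, 7, 9, 14, 19, 21, 24, 34}
Candidates: [30, 2, 39, 22, 24]
Check each candidate:
30 ∉ A, 2 ∈ A, 39 ∉ A, 22 ∉ A, 24 ∈ A
Count of candidates in A: 2

2


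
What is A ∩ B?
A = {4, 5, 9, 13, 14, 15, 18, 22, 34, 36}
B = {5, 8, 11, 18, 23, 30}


Set A = {4, 5, 9, 13, 14, 15, 18, 22, 34, 36}
Set B = {5, 8, 11, 18, 23, 30}
A ∩ B includes only elements in both sets.
Check each element of A against B:
4 ✗, 5 ✓, 9 ✗, 13 ✗, 14 ✗, 15 ✗, 18 ✓, 22 ✗, 34 ✗, 36 ✗
A ∩ B = {5, 18}

{5, 18}


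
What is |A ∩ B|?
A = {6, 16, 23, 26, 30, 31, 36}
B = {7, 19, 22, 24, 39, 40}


Set A = {6, 16, 23, 26, 30, 31, 36}
Set B = {7, 19, 22, 24, 39, 40}
A ∩ B = {}
|A ∩ B| = 0

0


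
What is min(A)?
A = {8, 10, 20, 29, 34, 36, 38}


Set A = {8, 10, 20, 29, 34, 36, 38}
Elements in ascending order: 8, 10, 20, 29, 34, 36, 38
The smallest element is 8.

8


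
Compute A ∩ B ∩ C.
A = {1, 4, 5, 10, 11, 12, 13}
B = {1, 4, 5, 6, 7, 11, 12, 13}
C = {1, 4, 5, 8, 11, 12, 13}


Set A = {1, 4, 5, 10, 11, 12, 13}
Set B = {1, 4, 5, 6, 7, 11, 12, 13}
Set C = {1, 4, 5, 8, 11, 12, 13}
First, A ∩ B = {1, 4, 5, 11, 12, 13}
Then, (A ∩ B) ∩ C = {1, 4, 5, 11, 12, 13}

{1, 4, 5, 11, 12, 13}


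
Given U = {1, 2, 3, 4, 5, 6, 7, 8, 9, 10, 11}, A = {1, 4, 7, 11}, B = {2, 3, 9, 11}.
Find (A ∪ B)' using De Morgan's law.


U = {1, 2, 3, 4, 5, 6, 7, 8, 9, 10, 11}
A = {1, 4, 7, 11}, B = {2, 3, 9, 11}
A ∪ B = {1, 2, 3, 4, 7, 9, 11}
(A ∪ B)' = U \ (A ∪ B) = {5, 6, 8, 10}
Verification via A' ∩ B': A' = {2, 3, 5, 6, 8, 9, 10}, B' = {1, 4, 5, 6, 7, 8, 10}
A' ∩ B' = {5, 6, 8, 10} ✓

{5, 6, 8, 10}


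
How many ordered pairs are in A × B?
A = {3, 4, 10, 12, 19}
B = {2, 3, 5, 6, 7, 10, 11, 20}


Set A = {3, 4, 10, 12, 19} has 5 elements.
Set B = {2, 3, 5, 6, 7, 10, 11, 20} has 8 elements.
|A × B| = |A| × |B| = 5 × 8 = 40

40


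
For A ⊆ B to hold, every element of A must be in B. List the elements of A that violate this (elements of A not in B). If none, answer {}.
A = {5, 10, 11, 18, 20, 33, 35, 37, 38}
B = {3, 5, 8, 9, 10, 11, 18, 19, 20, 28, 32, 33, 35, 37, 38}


Set A = {5, 10, 11, 18, 20, 33, 35, 37, 38}
Set B = {3, 5, 8, 9, 10, 11, 18, 19, 20, 28, 32, 33, 35, 37, 38}
Check each element of A against B:
5 ∈ B, 10 ∈ B, 11 ∈ B, 18 ∈ B, 20 ∈ B, 33 ∈ B, 35 ∈ B, 37 ∈ B, 38 ∈ B
Elements of A not in B: {}

{}


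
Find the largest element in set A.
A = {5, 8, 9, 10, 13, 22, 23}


Set A = {5, 8, 9, 10, 13, 22, 23}
Elements in ascending order: 5, 8, 9, 10, 13, 22, 23
The largest element is 23.

23


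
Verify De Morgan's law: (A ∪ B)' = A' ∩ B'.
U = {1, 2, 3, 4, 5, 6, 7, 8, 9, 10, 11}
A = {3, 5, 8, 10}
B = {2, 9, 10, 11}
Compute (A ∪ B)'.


U = {1, 2, 3, 4, 5, 6, 7, 8, 9, 10, 11}
A = {3, 5, 8, 10}, B = {2, 9, 10, 11}
A ∪ B = {2, 3, 5, 8, 9, 10, 11}
(A ∪ B)' = U \ (A ∪ B) = {1, 4, 6, 7}
Verification via A' ∩ B': A' = {1, 2, 4, 6, 7, 9, 11}, B' = {1, 3, 4, 5, 6, 7, 8}
A' ∩ B' = {1, 4, 6, 7} ✓

{1, 4, 6, 7}


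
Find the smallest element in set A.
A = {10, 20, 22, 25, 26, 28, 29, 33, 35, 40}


Set A = {10, 20, 22, 25, 26, 28, 29, 33, 35, 40}
Elements in ascending order: 10, 20, 22, 25, 26, 28, 29, 33, 35, 40
The smallest element is 10.

10


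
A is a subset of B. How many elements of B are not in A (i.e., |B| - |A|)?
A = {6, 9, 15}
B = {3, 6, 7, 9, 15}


Set A = {6, 9, 15}, |A| = 3
Set B = {3, 6, 7, 9, 15}, |B| = 5
Since A ⊆ B: B \ A = {3, 7}
|B| - |A| = 5 - 3 = 2

2


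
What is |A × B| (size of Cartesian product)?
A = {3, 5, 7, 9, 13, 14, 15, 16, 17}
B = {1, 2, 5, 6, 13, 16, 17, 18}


Set A = {3, 5, 7, 9, 13, 14, 15, 16, 17} has 9 elements.
Set B = {1, 2, 5, 6, 13, 16, 17, 18} has 8 elements.
|A × B| = |A| × |B| = 9 × 8 = 72

72


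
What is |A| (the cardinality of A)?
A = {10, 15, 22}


Set A = {10, 15, 22}
Listing elements: 10, 15, 22
Counting: 3 elements
|A| = 3

3


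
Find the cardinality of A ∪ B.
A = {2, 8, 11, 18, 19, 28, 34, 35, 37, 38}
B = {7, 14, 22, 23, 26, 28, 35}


Set A = {2, 8, 11, 18, 19, 28, 34, 35, 37, 38}, |A| = 10
Set B = {7, 14, 22, 23, 26, 28, 35}, |B| = 7
A ∩ B = {28, 35}, |A ∩ B| = 2
|A ∪ B| = |A| + |B| - |A ∩ B| = 10 + 7 - 2 = 15

15


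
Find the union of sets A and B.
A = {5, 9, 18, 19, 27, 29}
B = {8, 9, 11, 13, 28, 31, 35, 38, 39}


Set A = {5, 9, 18, 19, 27, 29}
Set B = {8, 9, 11, 13, 28, 31, 35, 38, 39}
A ∪ B includes all elements in either set.
Elements from A: {5, 9, 18, 19, 27, 29}
Elements from B not already included: {8, 11, 13, 28, 31, 35, 38, 39}
A ∪ B = {5, 8, 9, 11, 13, 18, 19, 27, 28, 29, 31, 35, 38, 39}

{5, 8, 9, 11, 13, 18, 19, 27, 28, 29, 31, 35, 38, 39}


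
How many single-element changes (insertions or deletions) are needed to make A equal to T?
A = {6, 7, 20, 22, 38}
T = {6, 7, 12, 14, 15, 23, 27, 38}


Set A = {6, 7, 20, 22, 38}
Set T = {6, 7, 12, 14, 15, 23, 27, 38}
Elements to remove from A (in A, not in T): {20, 22} → 2 removals
Elements to add to A (in T, not in A): {12, 14, 15, 23, 27} → 5 additions
Total edits = 2 + 5 = 7

7


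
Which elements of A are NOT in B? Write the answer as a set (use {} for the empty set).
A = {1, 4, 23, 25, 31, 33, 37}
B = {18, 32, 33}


Set A = {1, 4, 23, 25, 31, 33, 37}
Set B = {18, 32, 33}
Check each element of A against B:
1 ∉ B (include), 4 ∉ B (include), 23 ∉ B (include), 25 ∉ B (include), 31 ∉ B (include), 33 ∈ B, 37 ∉ B (include)
Elements of A not in B: {1, 4, 23, 25, 31, 37}

{1, 4, 23, 25, 31, 37}


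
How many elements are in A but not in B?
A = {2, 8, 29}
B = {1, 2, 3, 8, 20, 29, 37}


Set A = {2, 8, 29}
Set B = {1, 2, 3, 8, 20, 29, 37}
A \ B = {}
|A \ B| = 0

0


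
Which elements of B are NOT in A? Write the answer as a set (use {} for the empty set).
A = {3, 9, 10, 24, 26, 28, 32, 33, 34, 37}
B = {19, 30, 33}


Set A = {3, 9, 10, 24, 26, 28, 32, 33, 34, 37}
Set B = {19, 30, 33}
Check each element of B against A:
19 ∉ A (include), 30 ∉ A (include), 33 ∈ A
Elements of B not in A: {19, 30}

{19, 30}


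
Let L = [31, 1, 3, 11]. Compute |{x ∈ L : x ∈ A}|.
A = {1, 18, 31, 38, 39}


Set A = {1, 18, 31, 38, 39}
Candidates: [31, 1, 3, 11]
Check each candidate:
31 ∈ A, 1 ∈ A, 3 ∉ A, 11 ∉ A
Count of candidates in A: 2

2


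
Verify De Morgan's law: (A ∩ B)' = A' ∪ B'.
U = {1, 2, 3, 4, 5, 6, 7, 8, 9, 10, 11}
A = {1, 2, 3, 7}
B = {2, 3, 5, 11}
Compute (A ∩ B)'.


U = {1, 2, 3, 4, 5, 6, 7, 8, 9, 10, 11}
A = {1, 2, 3, 7}, B = {2, 3, 5, 11}
A ∩ B = {2, 3}
(A ∩ B)' = U \ (A ∩ B) = {1, 4, 5, 6, 7, 8, 9, 10, 11}
Verification via A' ∪ B': A' = {4, 5, 6, 8, 9, 10, 11}, B' = {1, 4, 6, 7, 8, 9, 10}
A' ∪ B' = {1, 4, 5, 6, 7, 8, 9, 10, 11} ✓

{1, 4, 5, 6, 7, 8, 9, 10, 11}


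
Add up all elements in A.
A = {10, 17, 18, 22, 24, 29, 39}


Set A = {10, 17, 18, 22, 24, 29, 39}
Sum = 10 + 17 + 18 + 22 + 24 + 29 + 39 = 159

159


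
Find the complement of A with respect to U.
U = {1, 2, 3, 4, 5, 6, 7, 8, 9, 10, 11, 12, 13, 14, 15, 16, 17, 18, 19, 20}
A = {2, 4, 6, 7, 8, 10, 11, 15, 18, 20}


Universal set U = {1, 2, 3, 4, 5, 6, 7, 8, 9, 10, 11, 12, 13, 14, 15, 16, 17, 18, 19, 20}
Set A = {2, 4, 6, 7, 8, 10, 11, 15, 18, 20}
A' = U \ A = elements in U but not in A
Checking each element of U:
1 (not in A, include), 2 (in A, exclude), 3 (not in A, include), 4 (in A, exclude), 5 (not in A, include), 6 (in A, exclude), 7 (in A, exclude), 8 (in A, exclude), 9 (not in A, include), 10 (in A, exclude), 11 (in A, exclude), 12 (not in A, include), 13 (not in A, include), 14 (not in A, include), 15 (in A, exclude), 16 (not in A, include), 17 (not in A, include), 18 (in A, exclude), 19 (not in A, include), 20 (in A, exclude)
A' = {1, 3, 5, 9, 12, 13, 14, 16, 17, 19}

{1, 3, 5, 9, 12, 13, 14, 16, 17, 19}


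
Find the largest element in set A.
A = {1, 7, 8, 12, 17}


Set A = {1, 7, 8, 12, 17}
Elements in ascending order: 1, 7, 8, 12, 17
The largest element is 17.

17


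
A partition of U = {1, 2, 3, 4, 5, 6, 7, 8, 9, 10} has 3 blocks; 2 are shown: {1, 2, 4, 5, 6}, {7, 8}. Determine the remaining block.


U = {1, 2, 3, 4, 5, 6, 7, 8, 9, 10}
Shown blocks: {1, 2, 4, 5, 6}, {7, 8}
A partition's blocks are pairwise disjoint and cover U, so the missing block = U \ (union of shown blocks).
Union of shown blocks: {1, 2, 4, 5, 6, 7, 8}
Missing block = U \ (union) = {3, 9, 10}

{3, 9, 10}


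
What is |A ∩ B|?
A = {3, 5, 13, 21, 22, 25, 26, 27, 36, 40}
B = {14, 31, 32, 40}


Set A = {3, 5, 13, 21, 22, 25, 26, 27, 36, 40}
Set B = {14, 31, 32, 40}
A ∩ B = {40}
|A ∩ B| = 1

1


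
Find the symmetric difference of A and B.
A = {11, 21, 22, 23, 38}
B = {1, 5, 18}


Set A = {11, 21, 22, 23, 38}
Set B = {1, 5, 18}
A △ B = (A \ B) ∪ (B \ A)
Elements in A but not B: {11, 21, 22, 23, 38}
Elements in B but not A: {1, 5, 18}
A △ B = {1, 5, 11, 18, 21, 22, 23, 38}

{1, 5, 11, 18, 21, 22, 23, 38}


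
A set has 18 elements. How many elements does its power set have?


The set has 18 elements.
The power set contains all possible subsets.
|P(A)| = 2^|A| = 2^18 = 262144

262144


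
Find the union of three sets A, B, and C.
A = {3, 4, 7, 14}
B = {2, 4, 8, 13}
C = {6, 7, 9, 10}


Set A = {3, 4, 7, 14}
Set B = {2, 4, 8, 13}
Set C = {6, 7, 9, 10}
First, A ∪ B = {2, 3, 4, 7, 8, 13, 14}
Then, (A ∪ B) ∪ C = {2, 3, 4, 6, 7, 8, 9, 10, 13, 14}

{2, 3, 4, 6, 7, 8, 9, 10, 13, 14}


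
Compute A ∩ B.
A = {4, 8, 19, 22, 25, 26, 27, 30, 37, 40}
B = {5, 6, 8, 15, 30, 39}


Set A = {4, 8, 19, 22, 25, 26, 27, 30, 37, 40}
Set B = {5, 6, 8, 15, 30, 39}
A ∩ B includes only elements in both sets.
Check each element of A against B:
4 ✗, 8 ✓, 19 ✗, 22 ✗, 25 ✗, 26 ✗, 27 ✗, 30 ✓, 37 ✗, 40 ✗
A ∩ B = {8, 30}

{8, 30}


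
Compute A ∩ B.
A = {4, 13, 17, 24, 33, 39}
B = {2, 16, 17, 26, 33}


Set A = {4, 13, 17, 24, 33, 39}
Set B = {2, 16, 17, 26, 33}
A ∩ B includes only elements in both sets.
Check each element of A against B:
4 ✗, 13 ✗, 17 ✓, 24 ✗, 33 ✓, 39 ✗
A ∩ B = {17, 33}

{17, 33}


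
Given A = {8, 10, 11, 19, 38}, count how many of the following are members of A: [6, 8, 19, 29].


Set A = {8, 10, 11, 19, 38}
Candidates: [6, 8, 19, 29]
Check each candidate:
6 ∉ A, 8 ∈ A, 19 ∈ A, 29 ∉ A
Count of candidates in A: 2

2


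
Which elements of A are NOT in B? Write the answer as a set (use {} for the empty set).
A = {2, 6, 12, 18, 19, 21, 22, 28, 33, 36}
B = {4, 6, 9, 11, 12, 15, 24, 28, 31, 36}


Set A = {2, 6, 12, 18, 19, 21, 22, 28, 33, 36}
Set B = {4, 6, 9, 11, 12, 15, 24, 28, 31, 36}
Check each element of A against B:
2 ∉ B (include), 6 ∈ B, 12 ∈ B, 18 ∉ B (include), 19 ∉ B (include), 21 ∉ B (include), 22 ∉ B (include), 28 ∈ B, 33 ∉ B (include), 36 ∈ B
Elements of A not in B: {2, 18, 19, 21, 22, 33}

{2, 18, 19, 21, 22, 33}


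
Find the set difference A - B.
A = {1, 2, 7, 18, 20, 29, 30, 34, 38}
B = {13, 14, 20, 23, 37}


Set A = {1, 2, 7, 18, 20, 29, 30, 34, 38}
Set B = {13, 14, 20, 23, 37}
A \ B includes elements in A that are not in B.
Check each element of A:
1 (not in B, keep), 2 (not in B, keep), 7 (not in B, keep), 18 (not in B, keep), 20 (in B, remove), 29 (not in B, keep), 30 (not in B, keep), 34 (not in B, keep), 38 (not in B, keep)
A \ B = {1, 2, 7, 18, 29, 30, 34, 38}

{1, 2, 7, 18, 29, 30, 34, 38}


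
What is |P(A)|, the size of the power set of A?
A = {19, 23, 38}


Set A = {19, 23, 38}
|A| = 3
The power set P(A) contains all subsets of A.
|P(A)| = 2^|A| = 2^3 = 8

8


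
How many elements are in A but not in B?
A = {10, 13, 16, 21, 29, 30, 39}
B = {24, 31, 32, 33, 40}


Set A = {10, 13, 16, 21, 29, 30, 39}
Set B = {24, 31, 32, 33, 40}
A \ B = {10, 13, 16, 21, 29, 30, 39}
|A \ B| = 7

7


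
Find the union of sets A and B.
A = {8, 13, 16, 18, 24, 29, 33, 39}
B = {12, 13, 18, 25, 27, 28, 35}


Set A = {8, 13, 16, 18, 24, 29, 33, 39}
Set B = {12, 13, 18, 25, 27, 28, 35}
A ∪ B includes all elements in either set.
Elements from A: {8, 13, 16, 18, 24, 29, 33, 39}
Elements from B not already included: {12, 25, 27, 28, 35}
A ∪ B = {8, 12, 13, 16, 18, 24, 25, 27, 28, 29, 33, 35, 39}

{8, 12, 13, 16, 18, 24, 25, 27, 28, 29, 33, 35, 39}


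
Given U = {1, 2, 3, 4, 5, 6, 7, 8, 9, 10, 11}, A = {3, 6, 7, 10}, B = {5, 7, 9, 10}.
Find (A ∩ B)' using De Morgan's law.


U = {1, 2, 3, 4, 5, 6, 7, 8, 9, 10, 11}
A = {3, 6, 7, 10}, B = {5, 7, 9, 10}
A ∩ B = {7, 10}
(A ∩ B)' = U \ (A ∩ B) = {1, 2, 3, 4, 5, 6, 8, 9, 11}
Verification via A' ∪ B': A' = {1, 2, 4, 5, 8, 9, 11}, B' = {1, 2, 3, 4, 6, 8, 11}
A' ∪ B' = {1, 2, 3, 4, 5, 6, 8, 9, 11} ✓

{1, 2, 3, 4, 5, 6, 8, 9, 11}


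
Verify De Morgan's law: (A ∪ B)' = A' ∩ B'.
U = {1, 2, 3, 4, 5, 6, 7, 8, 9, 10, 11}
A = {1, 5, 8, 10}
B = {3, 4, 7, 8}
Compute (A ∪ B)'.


U = {1, 2, 3, 4, 5, 6, 7, 8, 9, 10, 11}
A = {1, 5, 8, 10}, B = {3, 4, 7, 8}
A ∪ B = {1, 3, 4, 5, 7, 8, 10}
(A ∪ B)' = U \ (A ∪ B) = {2, 6, 9, 11}
Verification via A' ∩ B': A' = {2, 3, 4, 6, 7, 9, 11}, B' = {1, 2, 5, 6, 9, 10, 11}
A' ∩ B' = {2, 6, 9, 11} ✓

{2, 6, 9, 11}


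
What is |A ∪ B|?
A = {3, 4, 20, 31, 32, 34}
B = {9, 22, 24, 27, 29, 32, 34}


Set A = {3, 4, 20, 31, 32, 34}, |A| = 6
Set B = {9, 22, 24, 27, 29, 32, 34}, |B| = 7
A ∩ B = {32, 34}, |A ∩ B| = 2
|A ∪ B| = |A| + |B| - |A ∩ B| = 6 + 7 - 2 = 11

11


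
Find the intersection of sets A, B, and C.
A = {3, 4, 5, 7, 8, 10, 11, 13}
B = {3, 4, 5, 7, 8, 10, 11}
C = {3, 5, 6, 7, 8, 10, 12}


Set A = {3, 4, 5, 7, 8, 10, 11, 13}
Set B = {3, 4, 5, 7, 8, 10, 11}
Set C = {3, 5, 6, 7, 8, 10, 12}
First, A ∩ B = {3, 4, 5, 7, 8, 10, 11}
Then, (A ∩ B) ∩ C = {3, 5, 7, 8, 10}

{3, 5, 7, 8, 10}


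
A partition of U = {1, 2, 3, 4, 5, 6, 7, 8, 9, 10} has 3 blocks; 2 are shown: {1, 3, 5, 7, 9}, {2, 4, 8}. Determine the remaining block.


U = {1, 2, 3, 4, 5, 6, 7, 8, 9, 10}
Shown blocks: {1, 3, 5, 7, 9}, {2, 4, 8}
A partition's blocks are pairwise disjoint and cover U, so the missing block = U \ (union of shown blocks).
Union of shown blocks: {1, 2, 3, 4, 5, 7, 8, 9}
Missing block = U \ (union) = {6, 10}

{6, 10}


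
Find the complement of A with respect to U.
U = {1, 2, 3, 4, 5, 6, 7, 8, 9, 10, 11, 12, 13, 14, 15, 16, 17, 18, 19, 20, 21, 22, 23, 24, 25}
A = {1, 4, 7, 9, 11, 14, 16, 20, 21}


Universal set U = {1, 2, 3, 4, 5, 6, 7, 8, 9, 10, 11, 12, 13, 14, 15, 16, 17, 18, 19, 20, 21, 22, 23, 24, 25}
Set A = {1, 4, 7, 9, 11, 14, 16, 20, 21}
A' = U \ A = elements in U but not in A
Checking each element of U:
1 (in A, exclude), 2 (not in A, include), 3 (not in A, include), 4 (in A, exclude), 5 (not in A, include), 6 (not in A, include), 7 (in A, exclude), 8 (not in A, include), 9 (in A, exclude), 10 (not in A, include), 11 (in A, exclude), 12 (not in A, include), 13 (not in A, include), 14 (in A, exclude), 15 (not in A, include), 16 (in A, exclude), 17 (not in A, include), 18 (not in A, include), 19 (not in A, include), 20 (in A, exclude), 21 (in A, exclude), 22 (not in A, include), 23 (not in A, include), 24 (not in A, include), 25 (not in A, include)
A' = {2, 3, 5, 6, 8, 10, 12, 13, 15, 17, 18, 19, 22, 23, 24, 25}

{2, 3, 5, 6, 8, 10, 12, 13, 15, 17, 18, 19, 22, 23, 24, 25}


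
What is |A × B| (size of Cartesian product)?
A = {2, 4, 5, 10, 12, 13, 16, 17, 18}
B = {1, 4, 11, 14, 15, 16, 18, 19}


Set A = {2, 4, 5, 10, 12, 13, 16, 17, 18} has 9 elements.
Set B = {1, 4, 11, 14, 15, 16, 18, 19} has 8 elements.
|A × B| = |A| × |B| = 9 × 8 = 72

72


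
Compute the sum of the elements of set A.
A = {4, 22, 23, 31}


Set A = {4, 22, 23, 31}
Sum = 4 + 22 + 23 + 31 = 80

80


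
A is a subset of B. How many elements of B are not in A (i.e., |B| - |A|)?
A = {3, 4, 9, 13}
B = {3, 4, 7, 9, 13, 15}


Set A = {3, 4, 9, 13}, |A| = 4
Set B = {3, 4, 7, 9, 13, 15}, |B| = 6
Since A ⊆ B: B \ A = {7, 15}
|B| - |A| = 6 - 4 = 2

2


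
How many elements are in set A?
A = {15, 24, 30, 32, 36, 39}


Set A = {15, 24, 30, 32, 36, 39}
Listing elements: 15, 24, 30, 32, 36, 39
Counting: 6 elements
|A| = 6

6


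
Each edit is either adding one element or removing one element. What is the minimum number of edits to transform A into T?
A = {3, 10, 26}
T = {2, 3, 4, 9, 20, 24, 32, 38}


Set A = {3, 10, 26}
Set T = {2, 3, 4, 9, 20, 24, 32, 38}
Elements to remove from A (in A, not in T): {10, 26} → 2 removals
Elements to add to A (in T, not in A): {2, 4, 9, 20, 24, 32, 38} → 7 additions
Total edits = 2 + 7 = 9

9


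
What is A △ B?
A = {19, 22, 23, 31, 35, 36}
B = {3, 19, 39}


Set A = {19, 22, 23, 31, 35, 36}
Set B = {3, 19, 39}
A △ B = (A \ B) ∪ (B \ A)
Elements in A but not B: {22, 23, 31, 35, 36}
Elements in B but not A: {3, 39}
A △ B = {3, 22, 23, 31, 35, 36, 39}

{3, 22, 23, 31, 35, 36, 39}


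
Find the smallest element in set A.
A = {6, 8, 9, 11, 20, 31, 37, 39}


Set A = {6, 8, 9, 11, 20, 31, 37, 39}
Elements in ascending order: 6, 8, 9, 11, 20, 31, 37, 39
The smallest element is 6.

6


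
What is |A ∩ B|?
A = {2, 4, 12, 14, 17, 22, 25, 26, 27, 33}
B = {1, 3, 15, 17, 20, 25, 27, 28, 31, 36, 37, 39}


Set A = {2, 4, 12, 14, 17, 22, 25, 26, 27, 33}
Set B = {1, 3, 15, 17, 20, 25, 27, 28, 31, 36, 37, 39}
A ∩ B = {17, 25, 27}
|A ∩ B| = 3

3


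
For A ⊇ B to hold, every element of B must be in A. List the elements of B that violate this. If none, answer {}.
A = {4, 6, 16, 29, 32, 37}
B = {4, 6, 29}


Set A = {4, 6, 16, 29, 32, 37}
Set B = {4, 6, 29}
Check each element of B against A:
4 ∈ A, 6 ∈ A, 29 ∈ A
Elements of B not in A: {}

{}


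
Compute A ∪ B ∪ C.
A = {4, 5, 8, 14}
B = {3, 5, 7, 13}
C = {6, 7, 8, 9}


Set A = {4, 5, 8, 14}
Set B = {3, 5, 7, 13}
Set C = {6, 7, 8, 9}
First, A ∪ B = {3, 4, 5, 7, 8, 13, 14}
Then, (A ∪ B) ∪ C = {3, 4, 5, 6, 7, 8, 9, 13, 14}

{3, 4, 5, 6, 7, 8, 9, 13, 14}


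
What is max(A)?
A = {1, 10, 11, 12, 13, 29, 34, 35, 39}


Set A = {1, 10, 11, 12, 13, 29, 34, 35, 39}
Elements in ascending order: 1, 10, 11, 12, 13, 29, 34, 35, 39
The largest element is 39.

39


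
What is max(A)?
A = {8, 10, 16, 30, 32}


Set A = {8, 10, 16, 30, 32}
Elements in ascending order: 8, 10, 16, 30, 32
The largest element is 32.

32


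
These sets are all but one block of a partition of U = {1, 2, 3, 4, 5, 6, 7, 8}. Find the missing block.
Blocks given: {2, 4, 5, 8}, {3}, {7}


U = {1, 2, 3, 4, 5, 6, 7, 8}
Shown blocks: {2, 4, 5, 8}, {3}, {7}
A partition's blocks are pairwise disjoint and cover U, so the missing block = U \ (union of shown blocks).
Union of shown blocks: {2, 3, 4, 5, 7, 8}
Missing block = U \ (union) = {1, 6}

{1, 6}


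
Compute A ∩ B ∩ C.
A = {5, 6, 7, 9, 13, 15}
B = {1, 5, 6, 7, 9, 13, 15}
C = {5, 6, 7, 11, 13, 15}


Set A = {5, 6, 7, 9, 13, 15}
Set B = {1, 5, 6, 7, 9, 13, 15}
Set C = {5, 6, 7, 11, 13, 15}
First, A ∩ B = {5, 6, 7, 9, 13, 15}
Then, (A ∩ B) ∩ C = {5, 6, 7, 13, 15}

{5, 6, 7, 13, 15}


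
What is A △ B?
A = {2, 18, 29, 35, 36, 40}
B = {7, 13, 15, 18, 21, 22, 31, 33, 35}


Set A = {2, 18, 29, 35, 36, 40}
Set B = {7, 13, 15, 18, 21, 22, 31, 33, 35}
A △ B = (A \ B) ∪ (B \ A)
Elements in A but not B: {2, 29, 36, 40}
Elements in B but not A: {7, 13, 15, 21, 22, 31, 33}
A △ B = {2, 7, 13, 15, 21, 22, 29, 31, 33, 36, 40}

{2, 7, 13, 15, 21, 22, 29, 31, 33, 36, 40}


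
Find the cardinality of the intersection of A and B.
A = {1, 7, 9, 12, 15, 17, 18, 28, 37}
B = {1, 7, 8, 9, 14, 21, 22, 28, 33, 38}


Set A = {1, 7, 9, 12, 15, 17, 18, 28, 37}
Set B = {1, 7, 8, 9, 14, 21, 22, 28, 33, 38}
A ∩ B = {1, 7, 9, 28}
|A ∩ B| = 4

4


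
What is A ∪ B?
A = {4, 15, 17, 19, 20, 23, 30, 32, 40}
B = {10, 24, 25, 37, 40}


Set A = {4, 15, 17, 19, 20, 23, 30, 32, 40}
Set B = {10, 24, 25, 37, 40}
A ∪ B includes all elements in either set.
Elements from A: {4, 15, 17, 19, 20, 23, 30, 32, 40}
Elements from B not already included: {10, 24, 25, 37}
A ∪ B = {4, 10, 15, 17, 19, 20, 23, 24, 25, 30, 32, 37, 40}

{4, 10, 15, 17, 19, 20, 23, 24, 25, 30, 32, 37, 40}


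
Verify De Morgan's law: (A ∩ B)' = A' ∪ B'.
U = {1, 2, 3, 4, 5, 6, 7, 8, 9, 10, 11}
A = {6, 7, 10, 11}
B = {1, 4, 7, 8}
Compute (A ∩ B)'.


U = {1, 2, 3, 4, 5, 6, 7, 8, 9, 10, 11}
A = {6, 7, 10, 11}, B = {1, 4, 7, 8}
A ∩ B = {7}
(A ∩ B)' = U \ (A ∩ B) = {1, 2, 3, 4, 5, 6, 8, 9, 10, 11}
Verification via A' ∪ B': A' = {1, 2, 3, 4, 5, 8, 9}, B' = {2, 3, 5, 6, 9, 10, 11}
A' ∪ B' = {1, 2, 3, 4, 5, 6, 8, 9, 10, 11} ✓

{1, 2, 3, 4, 5, 6, 8, 9, 10, 11}


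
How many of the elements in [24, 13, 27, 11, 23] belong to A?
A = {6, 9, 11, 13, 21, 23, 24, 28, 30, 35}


Set A = {6, 9, 11, 13, 21, 23, 24, 28, 30, 35}
Candidates: [24, 13, 27, 11, 23]
Check each candidate:
24 ∈ A, 13 ∈ A, 27 ∉ A, 11 ∈ A, 23 ∈ A
Count of candidates in A: 4

4


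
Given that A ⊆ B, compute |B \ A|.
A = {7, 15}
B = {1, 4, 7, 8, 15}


Set A = {7, 15}, |A| = 2
Set B = {1, 4, 7, 8, 15}, |B| = 5
Since A ⊆ B: B \ A = {1, 4, 8}
|B| - |A| = 5 - 2 = 3

3


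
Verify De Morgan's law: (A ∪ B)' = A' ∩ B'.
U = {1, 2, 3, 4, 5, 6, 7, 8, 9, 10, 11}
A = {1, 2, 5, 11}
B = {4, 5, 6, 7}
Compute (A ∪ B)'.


U = {1, 2, 3, 4, 5, 6, 7, 8, 9, 10, 11}
A = {1, 2, 5, 11}, B = {4, 5, 6, 7}
A ∪ B = {1, 2, 4, 5, 6, 7, 11}
(A ∪ B)' = U \ (A ∪ B) = {3, 8, 9, 10}
Verification via A' ∩ B': A' = {3, 4, 6, 7, 8, 9, 10}, B' = {1, 2, 3, 8, 9, 10, 11}
A' ∩ B' = {3, 8, 9, 10} ✓

{3, 8, 9, 10}


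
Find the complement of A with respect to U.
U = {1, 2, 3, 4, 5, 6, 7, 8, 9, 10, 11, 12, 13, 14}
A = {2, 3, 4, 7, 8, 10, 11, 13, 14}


Universal set U = {1, 2, 3, 4, 5, 6, 7, 8, 9, 10, 11, 12, 13, 14}
Set A = {2, 3, 4, 7, 8, 10, 11, 13, 14}
A' = U \ A = elements in U but not in A
Checking each element of U:
1 (not in A, include), 2 (in A, exclude), 3 (in A, exclude), 4 (in A, exclude), 5 (not in A, include), 6 (not in A, include), 7 (in A, exclude), 8 (in A, exclude), 9 (not in A, include), 10 (in A, exclude), 11 (in A, exclude), 12 (not in A, include), 13 (in A, exclude), 14 (in A, exclude)
A' = {1, 5, 6, 9, 12}

{1, 5, 6, 9, 12}


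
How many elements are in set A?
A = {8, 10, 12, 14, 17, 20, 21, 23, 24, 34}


Set A = {8, 10, 12, 14, 17, 20, 21, 23, 24, 34}
Listing elements: 8, 10, 12, 14, 17, 20, 21, 23, 24, 34
Counting: 10 elements
|A| = 10

10


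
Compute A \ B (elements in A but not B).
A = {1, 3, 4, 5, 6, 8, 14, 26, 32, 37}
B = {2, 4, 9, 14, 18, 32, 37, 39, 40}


Set A = {1, 3, 4, 5, 6, 8, 14, 26, 32, 37}
Set B = {2, 4, 9, 14, 18, 32, 37, 39, 40}
A \ B includes elements in A that are not in B.
Check each element of A:
1 (not in B, keep), 3 (not in B, keep), 4 (in B, remove), 5 (not in B, keep), 6 (not in B, keep), 8 (not in B, keep), 14 (in B, remove), 26 (not in B, keep), 32 (in B, remove), 37 (in B, remove)
A \ B = {1, 3, 5, 6, 8, 26}

{1, 3, 5, 6, 8, 26}


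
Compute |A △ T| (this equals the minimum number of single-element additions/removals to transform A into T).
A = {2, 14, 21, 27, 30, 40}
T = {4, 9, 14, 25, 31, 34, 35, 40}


Set A = {2, 14, 21, 27, 30, 40}
Set T = {4, 9, 14, 25, 31, 34, 35, 40}
Elements to remove from A (in A, not in T): {2, 21, 27, 30} → 4 removals
Elements to add to A (in T, not in A): {4, 9, 25, 31, 34, 35} → 6 additions
Total edits = 4 + 6 = 10

10


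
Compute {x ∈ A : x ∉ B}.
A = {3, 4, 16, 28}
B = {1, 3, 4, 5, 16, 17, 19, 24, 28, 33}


Set A = {3, 4, 16, 28}
Set B = {1, 3, 4, 5, 16, 17, 19, 24, 28, 33}
Check each element of A against B:
3 ∈ B, 4 ∈ B, 16 ∈ B, 28 ∈ B
Elements of A not in B: {}

{}
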